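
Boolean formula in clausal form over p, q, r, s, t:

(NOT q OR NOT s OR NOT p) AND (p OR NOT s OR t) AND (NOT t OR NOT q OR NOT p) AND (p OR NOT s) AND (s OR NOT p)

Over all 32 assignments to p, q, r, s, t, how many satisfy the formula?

Case analysis on p and s:
  p=T, s=T: remaining (q,r,t) ∈ {(F,F,F); (F,F,T); (F,T,F); (F,T,T)} — 4.
  p=T, s=F: a clause becomes empty — 0.
  p=F, s=T: a clause becomes empty — 0.
  p=F, s=F: q, r, t free → 2^3 = 8.
Total: 4 + 0 + 0 + 8 = 12.

12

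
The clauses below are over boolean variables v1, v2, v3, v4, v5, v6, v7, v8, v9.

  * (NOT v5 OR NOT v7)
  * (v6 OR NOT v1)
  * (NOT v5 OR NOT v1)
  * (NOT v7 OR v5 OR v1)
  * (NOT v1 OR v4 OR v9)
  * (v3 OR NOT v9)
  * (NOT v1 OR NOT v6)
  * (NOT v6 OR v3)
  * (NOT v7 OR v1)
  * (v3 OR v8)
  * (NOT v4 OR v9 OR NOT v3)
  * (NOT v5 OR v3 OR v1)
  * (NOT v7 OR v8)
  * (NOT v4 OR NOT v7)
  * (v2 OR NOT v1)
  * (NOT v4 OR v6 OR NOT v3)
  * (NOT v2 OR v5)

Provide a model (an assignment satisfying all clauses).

v1=F, v2=T, v3=T, v4=F, v5=T, v6=F, v7=F, v8=T, v9=T

Check each clause:
  1. (NOT v5 OR NOT v7) — NOT v7 is true.
  2. (v6 OR NOT v1) — NOT v1 is true.
  3. (NOT v1 OR NOT v5) — NOT v1 is true.
  4. (v5 OR NOT v7 OR v1) — v5 is true.
  5. (v4 OR NOT v1 OR v9) — v9 is true.
  6. (v3 OR NOT v9) — v3 is true.
  7. (NOT v6 OR NOT v1) — NOT v6 is true.
  8. (v3 OR NOT v6) — NOT v6 is true.
  9. (v1 OR NOT v7) — NOT v7 is true.
  10. (v3 OR v8) — v8 is true.
  11. (NOT v3 OR v9 OR NOT v4) — v9 is true.
  12. (v3 OR NOT v5 OR v1) — v3 is true.
  13. (NOT v7 OR v8) — v8 is true.
  14. (NOT v4 OR NOT v7) — NOT v7 is true.
  15. (v2 OR NOT v1) — v2 is true.
  16. (v6 OR NOT v3 OR NOT v4) — NOT v4 is true.
  17. (v5 OR NOT v2) — v5 is true.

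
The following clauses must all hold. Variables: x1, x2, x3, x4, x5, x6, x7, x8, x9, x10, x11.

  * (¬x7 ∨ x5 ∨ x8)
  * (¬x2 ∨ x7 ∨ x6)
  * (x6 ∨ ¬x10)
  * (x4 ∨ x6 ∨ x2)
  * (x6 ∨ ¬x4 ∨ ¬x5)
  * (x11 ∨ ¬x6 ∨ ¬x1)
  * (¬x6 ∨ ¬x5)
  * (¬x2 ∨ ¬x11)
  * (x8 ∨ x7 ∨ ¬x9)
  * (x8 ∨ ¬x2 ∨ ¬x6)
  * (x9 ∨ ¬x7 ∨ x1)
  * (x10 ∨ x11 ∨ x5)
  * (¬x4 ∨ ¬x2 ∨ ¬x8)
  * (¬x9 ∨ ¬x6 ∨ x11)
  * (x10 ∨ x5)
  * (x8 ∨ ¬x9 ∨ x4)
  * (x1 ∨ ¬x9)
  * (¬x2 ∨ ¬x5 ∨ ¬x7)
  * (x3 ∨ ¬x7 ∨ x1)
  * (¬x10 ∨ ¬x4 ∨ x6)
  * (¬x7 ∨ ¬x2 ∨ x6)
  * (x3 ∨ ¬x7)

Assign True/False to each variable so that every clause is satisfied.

x1=False  x2=False  x3=True  x4=True  x5=False  x6=True  x7=False  x8=True  x9=False  x10=True  x11=True

Check each clause:
  1. (¬x7 ∨ x5 ∨ x8) — x8 is true.
  2. (x6 ∨ x7 ∨ ¬x2) — ¬x2 is true.
  3. (x6 ∨ ¬x10) — x6 is true.
  4. (x2 ∨ x6 ∨ x4) — x4 is true.
  5. (¬x5 ∨ ¬x4 ∨ x6) — ¬x5 is true.
  6. (x11 ∨ ¬x1 ∨ ¬x6) — x11 is true.
  7. (¬x6 ∨ ¬x5) — ¬x5 is true.
  8. (¬x2 ∨ ¬x11) — ¬x2 is true.
  9. (¬x9 ∨ x8 ∨ x7) — x8 is true.
  10. (¬x2 ∨ ¬x6 ∨ x8) — x8 is true.
  11. (x1 ∨ x9 ∨ ¬x7) — ¬x7 is true.
  12. (x10 ∨ x5 ∨ x11) — x10 is true.
  13. (¬x4 ∨ ¬x8 ∨ ¬x2) — ¬x2 is true.
  14. (¬x6 ∨ ¬x9 ∨ x11) — x11 is true.
  15. (x5 ∨ x10) — x10 is true.
  16. (x4 ∨ ¬x9 ∨ x8) — x8 is true.
  17. (¬x9 ∨ x1) — ¬x9 is true.
  18. (¬x2 ∨ ¬x5 ∨ ¬x7) — ¬x7 is true.
  19. (x1 ∨ ¬x7 ∨ x3) — ¬x7 is true.
  20. (¬x10 ∨ x6 ∨ ¬x4) — x6 is true.
  21. (¬x7 ∨ x6 ∨ ¬x2) — ¬x7 is true.
  22. (x3 ∨ ¬x7) — ¬x7 is true.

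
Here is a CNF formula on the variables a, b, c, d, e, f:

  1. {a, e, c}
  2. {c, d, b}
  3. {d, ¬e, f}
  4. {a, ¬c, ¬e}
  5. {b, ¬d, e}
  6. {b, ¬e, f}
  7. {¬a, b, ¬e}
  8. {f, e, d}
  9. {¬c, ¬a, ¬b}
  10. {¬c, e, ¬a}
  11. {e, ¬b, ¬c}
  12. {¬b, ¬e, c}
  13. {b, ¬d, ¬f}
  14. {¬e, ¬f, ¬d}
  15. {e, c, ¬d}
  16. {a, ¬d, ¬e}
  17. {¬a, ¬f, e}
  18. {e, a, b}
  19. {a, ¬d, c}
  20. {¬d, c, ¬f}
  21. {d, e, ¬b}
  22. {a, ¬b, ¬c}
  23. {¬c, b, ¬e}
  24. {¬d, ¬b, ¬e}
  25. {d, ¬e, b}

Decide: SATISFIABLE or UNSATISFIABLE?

e = True:
  b = True:
    propagation gives c=True, a=True; an empty clause results — contradiction.
  b = False:
    propagation gives f=True, a=False, c=False, d=True; an empty clause results — contradiction.
e = False:
  c = True:
    propagation gives a=False, b=False; an empty clause results — contradiction.
  c = False:
    propagation gives a=True, d=False, b=True; an empty clause results — contradiction.
Every branch closes, so no satisfying assignment exists.

UNSATISFIABLE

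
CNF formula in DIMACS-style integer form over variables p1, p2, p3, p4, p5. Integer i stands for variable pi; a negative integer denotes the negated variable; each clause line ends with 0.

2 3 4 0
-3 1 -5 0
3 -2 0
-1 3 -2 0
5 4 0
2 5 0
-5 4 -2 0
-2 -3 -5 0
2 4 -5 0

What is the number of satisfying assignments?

5

The models are:
  p1=F p2=F p3=F p4=T p5=T
  p1=F p2=T p3=T p4=T p5=F
  p1=T p2=F p3=F p4=T p5=T
  p1=T p2=F p3=T p4=T p5=T
  p1=T p2=T p3=T p4=T p5=F
Count: 5.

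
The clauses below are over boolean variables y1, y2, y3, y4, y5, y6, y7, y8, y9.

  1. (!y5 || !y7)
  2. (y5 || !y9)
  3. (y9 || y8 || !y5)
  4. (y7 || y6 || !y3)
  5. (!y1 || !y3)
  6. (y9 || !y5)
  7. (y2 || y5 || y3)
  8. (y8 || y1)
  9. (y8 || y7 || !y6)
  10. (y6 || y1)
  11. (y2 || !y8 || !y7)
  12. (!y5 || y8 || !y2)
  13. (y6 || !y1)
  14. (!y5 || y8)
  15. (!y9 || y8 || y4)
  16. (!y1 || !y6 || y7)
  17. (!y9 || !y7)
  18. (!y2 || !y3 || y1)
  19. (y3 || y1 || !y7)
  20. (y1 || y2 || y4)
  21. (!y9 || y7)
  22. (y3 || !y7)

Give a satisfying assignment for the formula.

y4 occurs only positively in the remaining clauses — set y4 = True.
Try y1 = False.
  then y8 is forced to True.
  then y6 is forced to True.
Try y2 = True.
  then y3 is forced to False.
  then y7 is forced to False.
  then y9 is forced to False.
  then y5 is forced to False.

y1=False, y2=True, y3=False, y4=True, y5=False, y6=True, y7=False, y8=True, y9=False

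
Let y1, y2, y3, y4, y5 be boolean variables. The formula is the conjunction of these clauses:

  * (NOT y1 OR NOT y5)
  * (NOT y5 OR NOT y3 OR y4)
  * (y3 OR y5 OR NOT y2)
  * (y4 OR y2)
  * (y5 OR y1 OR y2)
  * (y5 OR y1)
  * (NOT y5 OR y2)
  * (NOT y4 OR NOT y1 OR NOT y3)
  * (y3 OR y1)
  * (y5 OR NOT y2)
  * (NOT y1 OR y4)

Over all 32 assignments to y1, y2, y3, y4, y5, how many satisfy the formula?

Satisfying assignments:
  y1=F y2=T y3=T y4=T y5=T
  y1=T y2=F y3=F y4=T y5=F
That's 2 in total.

2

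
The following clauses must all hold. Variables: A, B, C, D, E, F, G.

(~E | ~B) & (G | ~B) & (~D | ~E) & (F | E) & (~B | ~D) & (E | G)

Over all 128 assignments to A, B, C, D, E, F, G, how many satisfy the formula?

28

Case analysis on E and B:
  E=1, B=1: a clause becomes empty — 0.
  E=1, B=0: forces D=0; A, C, F, G free → 2^4 = 16.
  E=0, B=1: remaining (A,C,D,F,G) ∈ {(0,0,0,1,1); (0,1,0,1,1); (1,0,0,1,1); (1,1,0,1,1)} — 4.
  E=0, B=0: forces F=1; G=1; A, C, D free → 2^3 = 8.
Total: 0 + 16 + 4 + 8 = 28.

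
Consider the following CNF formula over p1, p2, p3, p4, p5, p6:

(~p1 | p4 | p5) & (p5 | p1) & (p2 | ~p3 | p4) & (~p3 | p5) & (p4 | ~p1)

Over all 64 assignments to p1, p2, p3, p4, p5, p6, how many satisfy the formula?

26

Case analysis on p1 and p4:
  p1=T, p4=T: p2, p6 free; 3 ways for (p3,p5) × 2^2 = 12.
  p1=T, p4=F: a clause becomes empty — 0.
  p1=F, p4=T: forces p5=T; p2, p3, p6 free → 2^3 = 8.
  p1=F, p4=F: p6 free; 3 ways for (p2,p3,p5) × 2^1 = 6.
Total: 12 + 0 + 8 + 6 = 26.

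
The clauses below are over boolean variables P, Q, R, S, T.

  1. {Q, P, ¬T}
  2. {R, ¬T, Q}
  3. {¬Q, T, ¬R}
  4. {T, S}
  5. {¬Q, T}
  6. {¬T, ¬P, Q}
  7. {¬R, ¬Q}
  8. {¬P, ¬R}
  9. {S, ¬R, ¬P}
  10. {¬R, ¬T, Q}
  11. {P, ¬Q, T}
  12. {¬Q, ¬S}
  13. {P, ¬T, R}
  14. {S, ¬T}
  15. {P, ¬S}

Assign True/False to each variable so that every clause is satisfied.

P=T  Q=F  R=F  S=T  T=F

Set P = True and propagate.
  then R is forced to False.
The remaining clauses are satisfied by Q = False, S = True, T = False.
Every clause has at least one true literal under this assignment.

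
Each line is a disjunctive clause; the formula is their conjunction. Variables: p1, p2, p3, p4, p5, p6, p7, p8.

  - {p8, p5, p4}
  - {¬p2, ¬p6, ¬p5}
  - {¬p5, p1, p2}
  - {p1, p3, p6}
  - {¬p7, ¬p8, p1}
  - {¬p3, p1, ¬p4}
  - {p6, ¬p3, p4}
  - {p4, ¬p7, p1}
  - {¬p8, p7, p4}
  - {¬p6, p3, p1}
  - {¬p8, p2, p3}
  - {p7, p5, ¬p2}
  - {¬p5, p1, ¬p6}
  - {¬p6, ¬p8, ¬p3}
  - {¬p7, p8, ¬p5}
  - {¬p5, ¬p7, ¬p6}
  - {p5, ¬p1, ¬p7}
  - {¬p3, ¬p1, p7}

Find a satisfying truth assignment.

p1 = T, p2 = T, p3 = F, p4 = F, p5 = T, p6 = F, p7 = T, p8 = T

Check each clause:
  1. {p4, p8, p5} — p8 is true.
  2. {¬p6, ¬p5, ¬p2} — ¬p6 is true.
  3. {p1, ¬p5, p2} — p1 is true.
  4. {p1, p6, p3} — p1 is true.
  5. {¬p7, ¬p8, p1} — p1 is true.
  6. {¬p4, p1, ¬p3} — p1 is true.
  7. {¬p3, p6, p4} — ¬p3 is true.
  8. {p4, ¬p7, p1} — p1 is true.
  9. {p7, ¬p8, p4} — p7 is true.
  10. {p1, ¬p6, p3} — p1 is true.
  11. {p3, ¬p8, p2} — p2 is true.
  12. {p7, ¬p2, p5} — p5 is true.
  13. {¬p5, p1, ¬p6} — p1 is true.
  14. {¬p3, ¬p8, ¬p6} — ¬p6 is true.
  15. {¬p7, ¬p5, p8} — p8 is true.
  16. {¬p5, ¬p7, ¬p6} — ¬p6 is true.
  17. {¬p1, ¬p7, p5} — p5 is true.
  18. {¬p3, ¬p1, p7} — ¬p3 is true.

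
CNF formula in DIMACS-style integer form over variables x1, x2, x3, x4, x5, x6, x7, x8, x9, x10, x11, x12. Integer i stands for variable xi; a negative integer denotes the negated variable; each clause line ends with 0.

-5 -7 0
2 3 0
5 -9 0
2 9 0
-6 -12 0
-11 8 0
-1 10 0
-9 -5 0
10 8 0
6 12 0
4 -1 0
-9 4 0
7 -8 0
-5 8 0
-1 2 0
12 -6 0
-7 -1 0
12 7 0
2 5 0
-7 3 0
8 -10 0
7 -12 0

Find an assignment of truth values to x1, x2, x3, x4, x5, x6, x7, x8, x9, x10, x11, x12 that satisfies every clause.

x1=False, x2=True, x3=True, x4=False, x5=False, x6=False, x7=True, x8=True, x9=False, x10=True, x11=True, x12=True

x1 occurs only negated in the remaining clauses — set x1 = False.
x2 occurs only positively in the remaining clauses — set x2 = True.
Set x3 = True and propagate.
For the remaining variables, x4 = False, x5 = False, x6 = False, x7 = True, x8 = True, x9 = False, x10 = True, x11 = True, x12 = True works.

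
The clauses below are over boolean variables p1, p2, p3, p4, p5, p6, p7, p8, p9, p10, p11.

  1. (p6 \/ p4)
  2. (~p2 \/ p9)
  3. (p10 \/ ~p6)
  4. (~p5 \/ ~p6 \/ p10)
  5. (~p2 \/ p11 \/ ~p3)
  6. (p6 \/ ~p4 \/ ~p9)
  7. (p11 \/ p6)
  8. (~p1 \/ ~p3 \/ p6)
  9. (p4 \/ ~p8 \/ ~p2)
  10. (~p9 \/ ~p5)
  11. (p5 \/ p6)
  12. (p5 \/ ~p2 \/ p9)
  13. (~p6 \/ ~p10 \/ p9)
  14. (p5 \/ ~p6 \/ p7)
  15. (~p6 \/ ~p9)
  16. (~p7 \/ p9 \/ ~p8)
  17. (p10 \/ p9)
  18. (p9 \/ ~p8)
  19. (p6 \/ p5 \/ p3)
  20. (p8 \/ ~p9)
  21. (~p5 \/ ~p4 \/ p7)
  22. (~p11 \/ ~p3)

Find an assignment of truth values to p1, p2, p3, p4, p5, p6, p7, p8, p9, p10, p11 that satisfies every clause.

Pure literal: p1 appears only negated; assign p1 = False.
p2 occurs only negated in the remaining clauses — set p2 = False.
Set p3 = False and propagate.
The remaining clauses are satisfied by p4 = True, p5 = True, p6 = False, p7 = True, p8 = False, p9 = False, p10 = True, p11 = True.

p1 = F, p2 = F, p3 = F, p4 = T, p5 = T, p6 = F, p7 = T, p8 = F, p9 = F, p10 = T, p11 = T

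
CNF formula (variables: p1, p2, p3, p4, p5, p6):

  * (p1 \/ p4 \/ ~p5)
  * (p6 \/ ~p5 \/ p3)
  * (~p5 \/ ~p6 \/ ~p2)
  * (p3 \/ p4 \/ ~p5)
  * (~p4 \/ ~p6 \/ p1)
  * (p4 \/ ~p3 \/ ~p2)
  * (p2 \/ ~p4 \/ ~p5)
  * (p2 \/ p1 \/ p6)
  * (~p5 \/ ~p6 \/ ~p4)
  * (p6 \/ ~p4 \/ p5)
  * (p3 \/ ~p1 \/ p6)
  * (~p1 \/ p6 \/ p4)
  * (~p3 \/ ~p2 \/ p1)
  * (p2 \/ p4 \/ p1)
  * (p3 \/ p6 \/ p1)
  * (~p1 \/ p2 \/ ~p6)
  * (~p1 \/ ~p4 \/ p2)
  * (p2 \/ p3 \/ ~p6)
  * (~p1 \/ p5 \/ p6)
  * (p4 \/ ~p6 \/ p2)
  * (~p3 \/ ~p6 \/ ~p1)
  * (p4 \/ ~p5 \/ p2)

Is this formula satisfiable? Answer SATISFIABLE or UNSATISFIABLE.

SATISFIABLE

Branch on p1: take p1 = True.
Try p2 = True.
For the remaining variables, p3 = False, p4 = True, p5 = False, p6 = True works.
Every clause has at least one true literal under this assignment.
So p1=True, p2=True, p3=False, p4=True, p5=False, p6=True is a satisfying assignment.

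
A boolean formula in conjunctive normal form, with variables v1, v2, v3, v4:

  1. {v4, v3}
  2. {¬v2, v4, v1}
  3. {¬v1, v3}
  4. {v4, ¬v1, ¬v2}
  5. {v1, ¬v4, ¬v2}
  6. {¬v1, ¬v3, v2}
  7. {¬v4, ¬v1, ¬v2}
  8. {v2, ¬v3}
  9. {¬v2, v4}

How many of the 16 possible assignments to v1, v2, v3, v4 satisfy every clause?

Satisfying assignments:
  v1=F v2=F v3=F v4=T
That's 1 in total.

1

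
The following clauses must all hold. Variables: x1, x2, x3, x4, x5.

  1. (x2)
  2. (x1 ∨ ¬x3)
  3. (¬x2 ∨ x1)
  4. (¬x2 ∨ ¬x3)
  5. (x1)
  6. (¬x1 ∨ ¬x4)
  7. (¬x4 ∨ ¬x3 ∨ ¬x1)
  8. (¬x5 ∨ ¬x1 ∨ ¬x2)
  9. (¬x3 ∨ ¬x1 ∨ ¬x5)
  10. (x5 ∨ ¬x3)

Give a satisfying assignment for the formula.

x1=True, x2=True, x3=False, x4=False, x5=False

(x2) is a unit clause, so x2 = True.
The clause (x1) is unit: x1 must be True.
The clause (¬x3) is unit: x3 must be False.
The clause (¬x4) is unit: x4 must be False.
(¬x5) is a unit clause, so x5 = False.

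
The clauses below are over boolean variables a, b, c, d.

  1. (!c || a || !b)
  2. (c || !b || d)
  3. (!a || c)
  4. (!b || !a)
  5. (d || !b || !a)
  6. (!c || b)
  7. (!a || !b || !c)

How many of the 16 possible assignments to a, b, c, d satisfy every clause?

3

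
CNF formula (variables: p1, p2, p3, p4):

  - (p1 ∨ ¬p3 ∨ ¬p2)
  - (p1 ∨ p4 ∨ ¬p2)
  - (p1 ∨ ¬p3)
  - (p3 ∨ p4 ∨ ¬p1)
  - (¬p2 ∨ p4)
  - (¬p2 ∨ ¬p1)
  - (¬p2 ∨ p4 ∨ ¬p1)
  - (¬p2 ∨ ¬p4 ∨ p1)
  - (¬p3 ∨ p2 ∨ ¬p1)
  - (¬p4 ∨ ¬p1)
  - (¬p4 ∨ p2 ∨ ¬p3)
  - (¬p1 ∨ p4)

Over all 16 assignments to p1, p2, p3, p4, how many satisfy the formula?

2

The models are:
  p1=0 p2=0 p3=0 p4=0
  p1=0 p2=0 p3=0 p4=1
Count: 2.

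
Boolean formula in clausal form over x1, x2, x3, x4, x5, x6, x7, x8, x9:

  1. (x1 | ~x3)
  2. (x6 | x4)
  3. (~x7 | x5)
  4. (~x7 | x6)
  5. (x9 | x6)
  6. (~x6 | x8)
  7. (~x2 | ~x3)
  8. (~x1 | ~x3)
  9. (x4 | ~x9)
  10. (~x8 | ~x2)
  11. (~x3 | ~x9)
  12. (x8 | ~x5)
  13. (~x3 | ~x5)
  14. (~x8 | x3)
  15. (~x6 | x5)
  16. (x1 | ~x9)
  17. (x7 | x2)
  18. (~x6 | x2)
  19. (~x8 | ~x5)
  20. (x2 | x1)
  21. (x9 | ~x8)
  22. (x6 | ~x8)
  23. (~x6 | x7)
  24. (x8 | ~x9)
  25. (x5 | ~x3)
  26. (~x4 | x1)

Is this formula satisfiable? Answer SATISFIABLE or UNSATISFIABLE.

x6 = True:
  propagation gives x8=True, x2=False; an empty clause results — contradiction.
x6 = False:
  propagation gives x4=True, x7=False, x9=True, x3=False; an empty clause results — contradiction.
Every branch closes, so no satisfying assignment exists.

UNSATISFIABLE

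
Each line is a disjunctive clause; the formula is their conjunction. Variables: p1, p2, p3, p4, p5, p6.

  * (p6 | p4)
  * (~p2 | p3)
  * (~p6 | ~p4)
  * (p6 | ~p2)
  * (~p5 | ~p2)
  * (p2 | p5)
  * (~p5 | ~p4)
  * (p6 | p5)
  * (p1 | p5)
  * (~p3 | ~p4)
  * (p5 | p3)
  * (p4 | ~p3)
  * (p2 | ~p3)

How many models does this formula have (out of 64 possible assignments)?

2

Satisfying assignments:
  p1=F p2=F p3=F p4=F p5=T p6=T
  p1=T p2=F p3=F p4=F p5=T p6=T
Count: 2.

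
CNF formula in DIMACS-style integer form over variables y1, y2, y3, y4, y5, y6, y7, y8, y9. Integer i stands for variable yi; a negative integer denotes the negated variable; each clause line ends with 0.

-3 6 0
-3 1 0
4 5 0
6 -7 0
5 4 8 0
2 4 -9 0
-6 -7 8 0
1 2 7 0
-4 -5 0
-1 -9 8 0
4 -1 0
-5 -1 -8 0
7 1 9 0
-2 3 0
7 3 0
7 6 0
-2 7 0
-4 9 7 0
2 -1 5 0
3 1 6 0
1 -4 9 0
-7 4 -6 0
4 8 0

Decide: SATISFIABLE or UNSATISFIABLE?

SATISFIABLE

Try y1 = False.
  then y3 is forced to False.
  then y2 is forced to False.
  then y7 is forced to True.
  then y6 is forced to True.
  then y8 is forced to True.
  then y4 is forced to True.
  then y5 is forced to False.
  then y9 is forced to True.
So y1=0, y2=0, y3=0, y4=1, y5=0, y6=1, y7=1, y8=1, y9=1 is a satisfying assignment.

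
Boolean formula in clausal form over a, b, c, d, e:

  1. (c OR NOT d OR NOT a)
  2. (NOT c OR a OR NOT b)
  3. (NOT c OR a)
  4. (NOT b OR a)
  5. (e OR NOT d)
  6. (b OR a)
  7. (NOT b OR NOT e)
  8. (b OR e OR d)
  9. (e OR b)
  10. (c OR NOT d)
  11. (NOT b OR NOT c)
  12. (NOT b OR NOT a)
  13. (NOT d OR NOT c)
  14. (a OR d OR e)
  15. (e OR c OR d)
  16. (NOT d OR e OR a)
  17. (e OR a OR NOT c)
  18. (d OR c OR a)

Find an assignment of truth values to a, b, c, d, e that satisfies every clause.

Set a = True and propagate.
  then b is forced to False.
  then e is forced to True.
Set c = True and propagate.
  then d is forced to False.
Check each clause:
  1. (NOT d OR c OR NOT a) — c is true.
  2. (NOT c OR a OR NOT b) — a is true.
  3. (NOT c OR a) — a is true.
  4. (a OR NOT b) — a is true.
  5. (NOT d OR e) — NOT d is true.
  6. (b OR a) — a is true.
  7. (NOT e OR NOT b) — NOT b is true.
  8. (e OR d OR b) — e is true.
  9. (b OR e) — e is true.
  10. (NOT d OR c) — c is true.
  11. (NOT c OR NOT b) — NOT b is true.
  12. (NOT a OR NOT b) — NOT b is true.
  13. (NOT c OR NOT d) — NOT d is true.
  14. (e OR a OR d) — a is true.
  15. (e OR d OR c) — c is true.
  16. (e OR a OR NOT d) — a is true.
  17. (NOT c OR e OR a) — a is true.
  18. (a OR d OR c) — a is true.

a=True, b=False, c=True, d=False, e=True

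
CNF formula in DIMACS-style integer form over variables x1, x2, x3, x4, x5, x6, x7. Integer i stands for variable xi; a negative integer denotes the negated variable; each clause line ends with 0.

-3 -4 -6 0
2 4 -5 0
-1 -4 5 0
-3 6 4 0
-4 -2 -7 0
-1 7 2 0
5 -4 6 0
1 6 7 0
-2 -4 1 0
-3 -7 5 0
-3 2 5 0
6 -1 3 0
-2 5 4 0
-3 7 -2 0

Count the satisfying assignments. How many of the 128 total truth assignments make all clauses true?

20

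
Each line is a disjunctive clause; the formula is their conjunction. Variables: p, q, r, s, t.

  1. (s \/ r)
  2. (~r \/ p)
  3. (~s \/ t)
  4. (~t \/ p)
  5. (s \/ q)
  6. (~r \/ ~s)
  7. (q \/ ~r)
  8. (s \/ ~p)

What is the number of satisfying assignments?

2

The models are:
  p=1 q=0 r=0 s=1 t=1
  p=1 q=1 r=0 s=1 t=1
Count: 2.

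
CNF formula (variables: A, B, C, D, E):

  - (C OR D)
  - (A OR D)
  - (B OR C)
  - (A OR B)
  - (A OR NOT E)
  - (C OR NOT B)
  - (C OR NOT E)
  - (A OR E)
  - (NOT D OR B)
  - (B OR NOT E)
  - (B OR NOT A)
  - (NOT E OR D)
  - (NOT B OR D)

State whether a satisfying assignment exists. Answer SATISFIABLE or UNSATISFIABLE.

SATISFIABLE

C occurs only positively in the remaining clauses — set C = True.
Branch on A: take A = True.
  then B is forced to True.
  then D is forced to True.
E is now unconstrained; take E = True.
So A=T, B=T, C=T, D=T, E=T is a satisfying assignment.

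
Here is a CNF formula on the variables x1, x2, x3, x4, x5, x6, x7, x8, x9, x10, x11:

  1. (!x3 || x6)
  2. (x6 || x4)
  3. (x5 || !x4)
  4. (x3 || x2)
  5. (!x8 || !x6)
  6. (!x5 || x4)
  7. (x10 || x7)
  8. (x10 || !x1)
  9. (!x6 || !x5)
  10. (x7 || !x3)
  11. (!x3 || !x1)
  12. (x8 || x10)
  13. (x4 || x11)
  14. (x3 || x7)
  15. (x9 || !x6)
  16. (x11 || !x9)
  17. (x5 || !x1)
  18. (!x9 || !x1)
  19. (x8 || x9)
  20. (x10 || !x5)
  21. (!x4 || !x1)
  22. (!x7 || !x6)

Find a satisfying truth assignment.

x1=F, x2=T, x3=F, x4=T, x5=T, x6=F, x7=T, x8=T, x9=F, x10=T, x11=F

Check each clause:
  1. (x6 || !x3) — !x3 is true.
  2. (x4 || x6) — x4 is true.
  3. (x5 || !x4) — x5 is true.
  4. (x3 || x2) — x2 is true.
  5. (!x8 || !x6) — !x6 is true.
  6. (x4 || !x5) — x4 is true.
  7. (x10 || x7) — x10 is true.
  8. (x10 || !x1) — x10 is true.
  9. (!x5 || !x6) — !x6 is true.
  10. (!x3 || x7) — !x3 is true.
  11. (!x3 || !x1) — !x3 is true.
  12. (x10 || x8) — x8 is true.
  13. (x4 || x11) — x4 is true.
  14. (x7 || x3) — x7 is true.
  15. (!x6 || x9) — !x6 is true.
  16. (!x9 || x11) — !x9 is true.
  17. (x5 || !x1) — x5 is true.
  18. (!x1 || !x9) — !x1 is true.
  19. (x8 || x9) — x8 is true.
  20. (x10 || !x5) — x10 is true.
  21. (!x1 || !x4) — !x1 is true.
  22. (!x6 || !x7) — !x6 is true.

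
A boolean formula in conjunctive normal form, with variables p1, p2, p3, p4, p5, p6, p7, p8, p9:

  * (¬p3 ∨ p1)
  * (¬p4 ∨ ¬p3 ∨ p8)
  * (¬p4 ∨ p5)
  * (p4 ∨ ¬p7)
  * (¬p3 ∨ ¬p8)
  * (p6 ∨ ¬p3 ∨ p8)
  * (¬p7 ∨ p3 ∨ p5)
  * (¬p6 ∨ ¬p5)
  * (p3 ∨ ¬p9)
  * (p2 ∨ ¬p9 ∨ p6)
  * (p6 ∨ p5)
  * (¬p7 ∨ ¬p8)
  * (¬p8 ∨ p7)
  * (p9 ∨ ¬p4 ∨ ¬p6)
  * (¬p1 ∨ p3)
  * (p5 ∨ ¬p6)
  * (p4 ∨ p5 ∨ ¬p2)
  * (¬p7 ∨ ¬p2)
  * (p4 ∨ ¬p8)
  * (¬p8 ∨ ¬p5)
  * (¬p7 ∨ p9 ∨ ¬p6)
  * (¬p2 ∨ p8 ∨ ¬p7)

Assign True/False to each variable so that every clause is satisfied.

p1=0  p2=0  p3=0  p4=0  p5=1  p6=0  p7=0  p8=0  p9=0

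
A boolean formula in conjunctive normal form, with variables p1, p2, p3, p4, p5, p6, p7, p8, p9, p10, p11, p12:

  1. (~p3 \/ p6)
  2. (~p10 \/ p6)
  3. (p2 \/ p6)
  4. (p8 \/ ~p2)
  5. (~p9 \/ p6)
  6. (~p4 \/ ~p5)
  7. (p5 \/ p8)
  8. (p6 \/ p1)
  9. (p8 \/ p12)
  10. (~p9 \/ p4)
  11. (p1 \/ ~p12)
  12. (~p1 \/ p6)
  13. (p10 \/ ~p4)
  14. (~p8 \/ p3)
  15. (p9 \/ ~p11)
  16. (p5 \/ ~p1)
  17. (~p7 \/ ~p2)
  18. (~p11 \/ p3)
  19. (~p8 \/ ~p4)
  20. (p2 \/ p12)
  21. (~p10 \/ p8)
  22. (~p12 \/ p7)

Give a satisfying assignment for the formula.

Pure literal: p6 appears only positively; assign p6 = True.
Pure literal: p11 appears only negated; assign p11 = False.
Set p1 = False and propagate.
  then p12 is forced to False.
  then p8 is forced to True.
  then p3 is forced to True.
  then p4 is forced to False.
  then p9 is forced to False.
  then p2 is forced to True.
  then p7 is forced to False.
p5, p10 are now unconstrained; take p5 = False, p10 = True.

p1 = 0, p2 = 1, p3 = 1, p4 = 0, p5 = 0, p6 = 1, p7 = 0, p8 = 1, p9 = 0, p10 = 1, p11 = 0, p12 = 0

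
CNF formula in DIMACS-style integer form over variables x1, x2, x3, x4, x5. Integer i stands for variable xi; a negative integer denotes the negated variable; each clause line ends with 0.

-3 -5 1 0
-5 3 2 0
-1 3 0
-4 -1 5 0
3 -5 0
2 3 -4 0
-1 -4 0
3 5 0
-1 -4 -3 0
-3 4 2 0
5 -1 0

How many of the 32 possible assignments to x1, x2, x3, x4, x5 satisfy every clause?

4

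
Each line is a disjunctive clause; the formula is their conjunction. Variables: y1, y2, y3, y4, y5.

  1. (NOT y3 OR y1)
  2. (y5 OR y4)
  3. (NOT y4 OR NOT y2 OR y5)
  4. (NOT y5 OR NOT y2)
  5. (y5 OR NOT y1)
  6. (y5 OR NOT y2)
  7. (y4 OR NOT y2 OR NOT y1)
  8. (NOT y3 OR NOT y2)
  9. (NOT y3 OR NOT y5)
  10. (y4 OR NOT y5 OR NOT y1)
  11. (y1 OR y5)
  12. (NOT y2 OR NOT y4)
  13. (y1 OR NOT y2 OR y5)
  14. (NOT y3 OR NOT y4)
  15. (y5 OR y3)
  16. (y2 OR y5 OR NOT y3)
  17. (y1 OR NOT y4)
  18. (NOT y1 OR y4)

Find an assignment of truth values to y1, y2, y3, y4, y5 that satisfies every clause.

y1=False, y2=False, y3=False, y4=False, y5=True

Branch on y1: take y1 = False.
  then y3 is forced to False.
  then y5 is forced to True.
  then y2 is forced to False.
  then y4 is forced to False.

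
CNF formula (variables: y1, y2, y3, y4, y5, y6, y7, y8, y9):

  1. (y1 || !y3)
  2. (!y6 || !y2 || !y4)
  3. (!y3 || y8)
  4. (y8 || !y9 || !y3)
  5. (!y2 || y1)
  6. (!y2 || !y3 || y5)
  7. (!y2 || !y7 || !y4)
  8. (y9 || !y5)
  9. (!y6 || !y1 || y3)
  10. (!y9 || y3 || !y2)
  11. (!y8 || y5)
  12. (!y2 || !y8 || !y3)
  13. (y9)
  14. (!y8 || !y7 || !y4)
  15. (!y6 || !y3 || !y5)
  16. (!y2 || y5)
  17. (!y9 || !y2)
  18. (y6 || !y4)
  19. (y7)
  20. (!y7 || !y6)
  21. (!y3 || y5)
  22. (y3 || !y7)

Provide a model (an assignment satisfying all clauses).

y1 = T, y2 = F, y3 = T, y4 = F, y5 = T, y6 = F, y7 = T, y8 = T, y9 = T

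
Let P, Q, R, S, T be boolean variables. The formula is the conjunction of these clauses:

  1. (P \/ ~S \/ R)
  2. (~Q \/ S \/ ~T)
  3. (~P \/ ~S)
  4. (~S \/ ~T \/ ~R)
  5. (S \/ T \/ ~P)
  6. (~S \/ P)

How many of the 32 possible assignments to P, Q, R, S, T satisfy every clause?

Split on S, then P.
  S=T, P=T: a clause becomes empty — 0.
  S=T, P=F: a clause becomes empty — 0.
  S=F, P=T: remaining (Q,R,T) ∈ {(F,F,T); (F,T,T)} — 2.
  S=F, P=F: R free; 3 ways for (Q,T) × 2^1 = 6.
Total: 0 + 0 + 2 + 6 = 8.

8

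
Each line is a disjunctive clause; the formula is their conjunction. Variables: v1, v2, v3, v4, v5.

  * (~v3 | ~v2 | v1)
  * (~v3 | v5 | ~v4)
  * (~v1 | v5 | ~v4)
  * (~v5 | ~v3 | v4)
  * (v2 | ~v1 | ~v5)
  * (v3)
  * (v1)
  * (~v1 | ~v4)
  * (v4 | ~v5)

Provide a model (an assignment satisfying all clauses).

Unit propagation: (v3) forces v3 = True.
Unit propagation: (v1) forces v1 = True.
(~v4) is a unit clause, so v4 = False.
The clause (~v5) is unit: v5 must be False.
v2 is now unconstrained; take v2 = False.

v1 = 1, v2 = 0, v3 = 1, v4 = 0, v5 = 0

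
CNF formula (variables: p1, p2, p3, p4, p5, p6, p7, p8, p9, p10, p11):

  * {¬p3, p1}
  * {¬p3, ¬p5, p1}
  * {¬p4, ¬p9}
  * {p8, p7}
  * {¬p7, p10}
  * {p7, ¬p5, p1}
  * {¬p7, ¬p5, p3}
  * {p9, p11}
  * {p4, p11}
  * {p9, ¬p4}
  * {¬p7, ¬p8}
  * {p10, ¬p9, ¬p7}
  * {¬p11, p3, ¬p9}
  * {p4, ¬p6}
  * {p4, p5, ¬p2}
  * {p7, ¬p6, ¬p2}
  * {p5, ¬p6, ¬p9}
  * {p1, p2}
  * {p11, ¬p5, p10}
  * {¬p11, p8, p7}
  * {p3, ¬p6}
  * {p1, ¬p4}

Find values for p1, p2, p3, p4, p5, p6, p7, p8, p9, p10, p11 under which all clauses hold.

p1=T  p2=F  p3=F  p4=F  p5=T  p6=F  p7=F  p8=T  p9=F  p10=F  p11=T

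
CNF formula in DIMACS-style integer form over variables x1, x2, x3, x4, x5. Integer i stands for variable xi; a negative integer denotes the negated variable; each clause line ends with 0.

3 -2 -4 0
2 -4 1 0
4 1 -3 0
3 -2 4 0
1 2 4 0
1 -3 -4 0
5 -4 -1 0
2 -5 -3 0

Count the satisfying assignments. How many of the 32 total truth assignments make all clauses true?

7

Case analysis on x4 and x1:
  x4=T, x1=T: remaining (x2,x3,x5) ∈ {(F,F,T); (T,T,T)} — 2.
  x4=T, x1=F: a clause becomes empty — 0.
  x4=F, x1=T: 5 of the 8 assignments to (x2,x3,x5) work.
  x4=F, x1=F: a clause becomes empty — 0.
Total: 2 + 0 + 5 + 0 = 7.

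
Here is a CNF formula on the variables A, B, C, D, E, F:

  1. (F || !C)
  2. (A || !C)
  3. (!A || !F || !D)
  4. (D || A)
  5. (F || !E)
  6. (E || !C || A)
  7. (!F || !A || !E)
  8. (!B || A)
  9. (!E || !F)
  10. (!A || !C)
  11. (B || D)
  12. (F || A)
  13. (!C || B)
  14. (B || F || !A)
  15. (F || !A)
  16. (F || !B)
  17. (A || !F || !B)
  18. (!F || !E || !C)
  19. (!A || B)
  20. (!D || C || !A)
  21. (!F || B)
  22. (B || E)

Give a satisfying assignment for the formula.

A=T  B=T  C=F  D=F  E=F  F=T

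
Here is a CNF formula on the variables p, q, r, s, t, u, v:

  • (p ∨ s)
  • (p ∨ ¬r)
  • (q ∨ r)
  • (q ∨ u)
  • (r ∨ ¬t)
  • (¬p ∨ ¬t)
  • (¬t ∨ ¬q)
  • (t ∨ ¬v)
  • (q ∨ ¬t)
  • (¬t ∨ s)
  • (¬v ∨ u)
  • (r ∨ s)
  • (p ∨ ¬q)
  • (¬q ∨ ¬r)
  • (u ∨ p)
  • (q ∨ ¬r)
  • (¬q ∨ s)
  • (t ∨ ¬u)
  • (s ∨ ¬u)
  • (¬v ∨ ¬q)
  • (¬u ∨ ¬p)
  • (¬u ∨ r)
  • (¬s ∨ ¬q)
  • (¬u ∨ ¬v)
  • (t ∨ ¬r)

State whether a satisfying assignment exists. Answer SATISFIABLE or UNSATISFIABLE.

UNSATISFIABLE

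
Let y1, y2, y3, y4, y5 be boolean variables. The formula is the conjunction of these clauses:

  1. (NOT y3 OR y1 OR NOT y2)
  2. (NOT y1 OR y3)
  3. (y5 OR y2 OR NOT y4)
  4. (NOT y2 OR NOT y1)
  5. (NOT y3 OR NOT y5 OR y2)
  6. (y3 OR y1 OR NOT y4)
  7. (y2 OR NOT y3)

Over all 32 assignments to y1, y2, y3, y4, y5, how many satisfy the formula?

4

Satisfying assignments:
  y1=0 y2=0 y3=0 y4=0 y5=0
  y1=0 y2=0 y3=0 y4=0 y5=1
  y1=0 y2=1 y3=0 y4=0 y5=0
  y1=0 y2=1 y3=0 y4=0 y5=1
Count: 4.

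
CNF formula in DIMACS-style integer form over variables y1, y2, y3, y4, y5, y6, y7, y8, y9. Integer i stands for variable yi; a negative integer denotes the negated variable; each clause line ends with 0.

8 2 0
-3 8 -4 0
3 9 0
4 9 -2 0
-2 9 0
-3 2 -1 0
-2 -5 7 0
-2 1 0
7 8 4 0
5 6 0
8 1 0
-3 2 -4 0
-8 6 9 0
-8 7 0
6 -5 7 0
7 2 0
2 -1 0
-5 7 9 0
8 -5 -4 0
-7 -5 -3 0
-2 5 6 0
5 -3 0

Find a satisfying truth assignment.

y1=F  y2=F  y3=F  y4=F  y5=T  y6=F  y7=T  y8=T  y9=T

y9 occurs only positively in the remaining clauses — set y9 = True.
Set y1 = False and propagate.
  then y2 is forced to False.
  then y8 is forced to True.
  then y7 is forced to True.
Branch on y3: take y3 = False.
For the remaining variables, y4 = False, y5 = True, y6 = False works.
Every clause has at least one true literal under this assignment.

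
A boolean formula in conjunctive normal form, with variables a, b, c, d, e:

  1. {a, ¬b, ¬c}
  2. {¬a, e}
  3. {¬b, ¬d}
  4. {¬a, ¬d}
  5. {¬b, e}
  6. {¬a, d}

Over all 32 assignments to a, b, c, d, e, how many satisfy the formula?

9

Case analysis on a and b:
  a=1, b=1: a clause becomes empty — 0.
  a=1, b=0: a clause becomes empty — 0.
  a=0, b=1: remaining (c,d,e) ∈ {(0,0,1)} — 1.
  a=0, b=0: c, d, e free → 2^3 = 8.
Total: 0 + 0 + 1 + 8 = 9.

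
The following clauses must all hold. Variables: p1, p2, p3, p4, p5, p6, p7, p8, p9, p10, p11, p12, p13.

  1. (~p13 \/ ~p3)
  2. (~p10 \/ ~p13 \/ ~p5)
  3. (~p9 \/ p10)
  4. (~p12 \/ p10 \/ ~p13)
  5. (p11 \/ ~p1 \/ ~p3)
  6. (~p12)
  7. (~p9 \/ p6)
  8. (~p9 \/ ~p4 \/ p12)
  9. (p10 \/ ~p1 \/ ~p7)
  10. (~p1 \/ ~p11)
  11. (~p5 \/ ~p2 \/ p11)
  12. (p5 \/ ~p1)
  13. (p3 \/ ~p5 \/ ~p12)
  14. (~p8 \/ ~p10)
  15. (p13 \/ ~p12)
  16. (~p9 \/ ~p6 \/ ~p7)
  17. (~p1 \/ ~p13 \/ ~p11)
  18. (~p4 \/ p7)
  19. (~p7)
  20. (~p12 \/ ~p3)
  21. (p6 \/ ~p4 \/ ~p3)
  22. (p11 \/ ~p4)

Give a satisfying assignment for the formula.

(~p12) is a unit clause, so p12 = False.
The clause (~p7) is unit: p7 must be False.
Unit propagation: (~p4) forces p4 = False.
p1 occurs only negated in the remaining clauses — set p1 = False.
p2 occurs only negated in the remaining clauses — set p2 = False.
Set p3 = True and propagate.
  then p13 is forced to False.
Set p6 = True and propagate.
Try p8 = False.
The remaining clauses are satisfied by p5 = False, p9 = False, p10 = False, p11 = False.
Every clause has at least one true literal under this assignment.

p1=False, p2=False, p3=True, p4=False, p5=False, p6=True, p7=False, p8=False, p9=False, p10=False, p11=False, p12=False, p13=False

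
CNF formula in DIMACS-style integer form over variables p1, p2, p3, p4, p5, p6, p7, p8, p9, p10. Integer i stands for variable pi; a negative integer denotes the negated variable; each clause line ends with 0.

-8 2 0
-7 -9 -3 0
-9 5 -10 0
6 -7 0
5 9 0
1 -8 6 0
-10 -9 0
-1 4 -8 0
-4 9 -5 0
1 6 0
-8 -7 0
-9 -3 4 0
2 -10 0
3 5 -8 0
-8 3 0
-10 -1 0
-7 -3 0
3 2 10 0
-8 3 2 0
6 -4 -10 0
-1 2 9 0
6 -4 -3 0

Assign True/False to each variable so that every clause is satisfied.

p1=T, p2=T, p3=F, p4=F, p5=F, p6=F, p7=F, p8=F, p9=T, p10=F

Check each clause:
  1. (p2 || !p8) — !p8 is true.
  2. (!p9 || !p3 || !p7) — !p7 is true.
  3. (p5 || !p10 || !p9) — !p10 is true.
  4. (p6 || !p7) — !p7 is true.
  5. (p9 || p5) — p9 is true.
  6. (p6 || p1 || !p8) — !p8 is true.
  7. (!p10 || !p9) — !p10 is true.
  8. (!p1 || !p8 || p4) — !p8 is true.
  9. (!p4 || p9 || !p5) — p9 is true.
  10. (p6 || p1) — p1 is true.
  11. (!p8 || !p7) — !p8 is true.
  12. (!p9 || !p3 || p4) — !p3 is true.
  13. (p2 || !p10) — p2 is true.
  14. (!p8 || p3 || p5) — !p8 is true.
  15. (!p8 || p3) — !p8 is true.
  16. (!p1 || !p10) — !p10 is true.
  17. (!p7 || !p3) — !p7 is true.
  18. (p10 || p3 || p2) — p2 is true.
  19. (!p8 || p3 || p2) — !p8 is true.
  20. (!p10 || p6 || !p4) — !p4 is true.
  21. (p9 || !p1 || p2) — p9 is true.
  22. (!p4 || !p3 || p6) — !p4 is true.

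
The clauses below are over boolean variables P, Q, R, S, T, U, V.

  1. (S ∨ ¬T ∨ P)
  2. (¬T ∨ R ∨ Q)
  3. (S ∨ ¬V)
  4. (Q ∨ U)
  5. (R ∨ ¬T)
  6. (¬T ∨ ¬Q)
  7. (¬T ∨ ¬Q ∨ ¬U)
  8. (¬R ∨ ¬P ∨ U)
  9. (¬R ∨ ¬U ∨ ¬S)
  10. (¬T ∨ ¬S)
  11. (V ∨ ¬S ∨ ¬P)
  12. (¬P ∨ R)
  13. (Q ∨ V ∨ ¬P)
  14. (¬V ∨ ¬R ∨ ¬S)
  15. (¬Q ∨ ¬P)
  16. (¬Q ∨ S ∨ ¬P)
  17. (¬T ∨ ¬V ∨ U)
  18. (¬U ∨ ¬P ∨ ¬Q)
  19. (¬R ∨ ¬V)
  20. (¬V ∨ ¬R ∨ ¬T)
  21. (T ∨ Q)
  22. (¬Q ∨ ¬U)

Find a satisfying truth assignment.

P = F, Q = T, R = F, S = T, T = F, U = F, V = T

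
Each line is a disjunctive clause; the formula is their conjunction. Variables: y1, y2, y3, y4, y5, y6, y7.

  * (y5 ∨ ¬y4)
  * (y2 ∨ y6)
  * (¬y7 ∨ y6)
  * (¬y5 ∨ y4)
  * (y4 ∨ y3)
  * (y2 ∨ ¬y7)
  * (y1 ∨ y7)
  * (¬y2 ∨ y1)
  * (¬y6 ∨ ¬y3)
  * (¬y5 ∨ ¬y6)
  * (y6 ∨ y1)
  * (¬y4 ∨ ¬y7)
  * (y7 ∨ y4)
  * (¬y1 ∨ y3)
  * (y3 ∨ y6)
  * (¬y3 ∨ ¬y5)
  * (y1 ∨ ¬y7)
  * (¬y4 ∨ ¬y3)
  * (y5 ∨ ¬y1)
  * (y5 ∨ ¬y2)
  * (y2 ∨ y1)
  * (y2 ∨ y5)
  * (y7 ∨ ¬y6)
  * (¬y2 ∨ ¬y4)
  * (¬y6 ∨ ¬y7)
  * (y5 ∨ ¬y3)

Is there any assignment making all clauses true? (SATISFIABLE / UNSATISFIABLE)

UNSATISFIABLE

y5 = True:
  propagation gives y4=True, y6=False, y2=True; an empty clause results — contradiction.
y5 = False:
  propagation gives y4=False, y3=True; an empty clause results — contradiction.
Every branch closes, so no satisfying assignment exists.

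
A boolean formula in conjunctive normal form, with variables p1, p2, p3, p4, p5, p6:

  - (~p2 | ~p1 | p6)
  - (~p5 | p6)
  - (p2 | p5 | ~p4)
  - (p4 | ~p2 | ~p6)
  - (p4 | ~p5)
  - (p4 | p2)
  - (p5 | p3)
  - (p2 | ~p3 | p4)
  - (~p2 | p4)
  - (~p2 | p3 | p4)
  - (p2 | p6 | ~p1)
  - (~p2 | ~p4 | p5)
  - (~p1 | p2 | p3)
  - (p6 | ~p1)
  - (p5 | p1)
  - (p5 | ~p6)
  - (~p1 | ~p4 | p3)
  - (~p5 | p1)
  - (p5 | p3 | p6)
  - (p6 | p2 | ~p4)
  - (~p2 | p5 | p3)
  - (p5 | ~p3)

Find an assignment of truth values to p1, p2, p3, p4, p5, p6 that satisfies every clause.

p1=1, p2=1, p3=1, p4=1, p5=1, p6=1

Branch on p1: take p1 = True.
  then p6 is forced to True.
  then p5 is forced to True.
  then p4 is forced to True.
  then p3 is forced to True.
p2 is now unconstrained; take p2 = True.
Check each clause:
  1. (p6 | ~p1 | ~p2) — p6 is true.
  2. (~p5 | p6) — p6 is true.
  3. (p2 | p5 | ~p4) — p2 is true.
  4. (p4 | ~p2 | ~p6) — p4 is true.
  5. (~p5 | p4) — p4 is true.
  6. (p4 | p2) — p2 is true.
  7. (p3 | p5) — p3 is true.
  8. (~p3 | p2 | p4) — p2 is true.
  9. (~p2 | p4) — p4 is true.
  10. (p3 | p4 | ~p2) — p3 is true.
  11. (~p1 | p2 | p6) — p2 is true.
  12. (~p2 | p5 | ~p4) — p5 is true.
  13. (p3 | p2 | ~p1) — p2 is true.
  14. (~p1 | p6) — p6 is true.
  15. (p1 | p5) — p1 is true.
  16. (~p6 | p5) — p5 is true.
  17. (~p1 | p3 | ~p4) — p3 is true.
  18. (p1 | ~p5) — p1 is true.
  19. (p5 | p3 | p6) — p3 is true.
  20. (p6 | p2 | ~p4) — p2 is true.
  21. (p5 | ~p2 | p3) — p3 is true.
  22. (p5 | ~p3) — p5 is true.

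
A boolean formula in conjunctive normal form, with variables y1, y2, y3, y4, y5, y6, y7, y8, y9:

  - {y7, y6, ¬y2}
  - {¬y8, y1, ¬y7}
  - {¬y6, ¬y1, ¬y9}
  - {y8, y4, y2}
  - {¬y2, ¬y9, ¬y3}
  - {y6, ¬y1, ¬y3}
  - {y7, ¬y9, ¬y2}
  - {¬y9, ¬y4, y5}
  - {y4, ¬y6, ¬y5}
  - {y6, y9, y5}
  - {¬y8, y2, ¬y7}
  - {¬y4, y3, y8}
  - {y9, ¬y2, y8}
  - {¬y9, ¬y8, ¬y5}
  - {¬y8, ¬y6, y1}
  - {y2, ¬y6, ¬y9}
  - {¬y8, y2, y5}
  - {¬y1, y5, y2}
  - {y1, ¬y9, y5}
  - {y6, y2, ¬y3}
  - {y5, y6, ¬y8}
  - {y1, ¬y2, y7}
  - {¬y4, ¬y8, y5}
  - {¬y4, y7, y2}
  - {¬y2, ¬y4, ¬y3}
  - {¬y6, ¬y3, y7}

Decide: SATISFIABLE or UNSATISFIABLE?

SATISFIABLE

Set y1 = False and propagate.
The remaining clauses are satisfied by y2 = False, y3 = False, y4 = False, y5 = True, y6 = False, y7 = False, y8 = True, y9 = False.
So y1 = 0, y2 = 0, y3 = 0, y4 = 0, y5 = 1, y6 = 0, y7 = 0, y8 = 1, y9 = 0 is a satisfying assignment.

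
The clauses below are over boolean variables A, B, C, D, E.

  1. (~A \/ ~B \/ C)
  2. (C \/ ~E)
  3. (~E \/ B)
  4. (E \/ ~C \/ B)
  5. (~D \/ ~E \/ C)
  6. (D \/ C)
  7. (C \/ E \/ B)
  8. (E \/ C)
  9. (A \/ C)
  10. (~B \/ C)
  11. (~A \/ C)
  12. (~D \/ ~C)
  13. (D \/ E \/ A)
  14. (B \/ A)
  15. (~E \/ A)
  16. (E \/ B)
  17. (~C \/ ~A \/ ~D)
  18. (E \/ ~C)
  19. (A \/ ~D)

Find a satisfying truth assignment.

A = True  B = True  C = True  D = False  E = True

Try A = True.
  then C is forced to True.
  then D is forced to False.
  then E is forced to True.
  then B is forced to True.
Check each clause:
  1. (~A \/ ~B \/ C) — C is true.
  2. (C \/ ~E) — C is true.
  3. (~E \/ B) — B is true.
  4. (E \/ ~C \/ B) — B is true.
  5. (~D \/ ~E \/ C) — C is true.
  6. (C \/ D) — C is true.
  7. (B \/ E \/ C) — B is true.
  8. (E \/ C) — C is true.
  9. (A \/ C) — A is true.
  10. (~B \/ C) — C is true.
  11. (~A \/ C) — C is true.
  12. (~D \/ ~C) — ~D is true.
  13. (E \/ D \/ A) — A is true.
  14. (B \/ A) — A is true.
  15. (A \/ ~E) — A is true.
  16. (E \/ B) — B is true.
  17. (~A \/ ~C \/ ~D) — ~D is true.
  18. (~C \/ E) — E is true.
  19. (A \/ ~D) — A is true.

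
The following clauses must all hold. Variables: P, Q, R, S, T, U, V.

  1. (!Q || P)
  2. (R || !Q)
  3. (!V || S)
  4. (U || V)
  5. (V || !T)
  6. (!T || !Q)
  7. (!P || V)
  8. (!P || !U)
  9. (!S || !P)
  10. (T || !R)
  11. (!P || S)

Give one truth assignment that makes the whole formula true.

P = F, Q = F, R = F, S = T, T = T, U = T, V = T

Check each clause:
  1. (!Q || P) — !Q is true.
  2. (R || !Q) — !Q is true.
  3. (!V || S) — S is true.
  4. (U || V) — U is true.
  5. (!T || V) — V is true.
  6. (!Q || !T) — !Q is true.
  7. (V || !P) — !P is true.
  8. (!U || !P) — !P is true.
  9. (!S || !P) — !P is true.
  10. (!R || T) — T is true.
  11. (S || !P) — S is true.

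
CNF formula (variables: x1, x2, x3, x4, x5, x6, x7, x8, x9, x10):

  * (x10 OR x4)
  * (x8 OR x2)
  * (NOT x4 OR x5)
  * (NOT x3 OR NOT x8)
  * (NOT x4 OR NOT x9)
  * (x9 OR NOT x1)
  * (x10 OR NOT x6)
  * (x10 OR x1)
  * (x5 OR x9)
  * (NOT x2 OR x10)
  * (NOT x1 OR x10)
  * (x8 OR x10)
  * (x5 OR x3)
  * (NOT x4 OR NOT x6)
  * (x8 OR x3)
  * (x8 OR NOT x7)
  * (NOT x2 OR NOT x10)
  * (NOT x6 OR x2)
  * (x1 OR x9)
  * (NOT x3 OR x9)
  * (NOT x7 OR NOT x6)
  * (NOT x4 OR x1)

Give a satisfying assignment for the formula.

x1 = True, x2 = False, x3 = False, x4 = False, x5 = True, x6 = False, x7 = False, x8 = True, x9 = True, x10 = True

x5 occurs only positively in the remaining clauses — set x5 = True.
Pure literal: x6 appears only negated; assign x6 = False.
Branch on x1: take x1 = True.
  then x9 is forced to True.
  then x4 is forced to False.
  then x10 is forced to True.
  then x2 is forced to False.
  then x8 is forced to True.
  then x3 is forced to False.
x7 is now unconstrained; take x7 = False.
Every clause has at least one true literal under this assignment.
Check each clause:
  1. (x4 OR x10) — x10 is true.
  2. (x8 OR x2) — x8 is true.
  3. (x5 OR NOT x4) — NOT x4 is true.
  4. (NOT x3 OR NOT x8) — NOT x3 is true.
  5. (NOT x4 OR NOT x9) — NOT x4 is true.
  6. (NOT x1 OR x9) — x9 is true.
  7. (NOT x6 OR x10) — NOT x6 is true.
  8. (x1 OR x10) — x1 is true.
  9. (x5 OR x9) — x9 is true.
  10. (x10 OR NOT x2) — x10 is true.
  11. (x10 OR NOT x1) — x10 is true.
  12. (x8 OR x10) — x8 is true.
  13. (x5 OR x3) — x5 is true.
  14. (NOT x4 OR NOT x6) — NOT x6 is true.
  15. (x3 OR x8) — x8 is true.
  16. (x8 OR NOT x7) — x8 is true.
  17. (NOT x10 OR NOT x2) — NOT x2 is true.
  18. (NOT x6 OR x2) — NOT x6 is true.
  19. (x9 OR x1) — x9 is true.
  20. (NOT x3 OR x9) — x9 is true.
  21. (NOT x7 OR NOT x6) — NOT x7 is true.
  22. (NOT x4 OR x1) — x1 is true.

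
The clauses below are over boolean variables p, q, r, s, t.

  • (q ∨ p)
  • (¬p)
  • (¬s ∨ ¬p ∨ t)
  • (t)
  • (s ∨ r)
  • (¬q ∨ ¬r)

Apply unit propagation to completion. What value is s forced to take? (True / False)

Unit clause (¬p) sets p = False.
In (q ∨ p), p is now false; q must hold, so q = True.
Unit clause (t) sets t = True.
(¬r ∨ ¬q) with q = True leaves only ¬r, so r = False.
In (s ∨ r), r is now false; s must hold, so s = True.

True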